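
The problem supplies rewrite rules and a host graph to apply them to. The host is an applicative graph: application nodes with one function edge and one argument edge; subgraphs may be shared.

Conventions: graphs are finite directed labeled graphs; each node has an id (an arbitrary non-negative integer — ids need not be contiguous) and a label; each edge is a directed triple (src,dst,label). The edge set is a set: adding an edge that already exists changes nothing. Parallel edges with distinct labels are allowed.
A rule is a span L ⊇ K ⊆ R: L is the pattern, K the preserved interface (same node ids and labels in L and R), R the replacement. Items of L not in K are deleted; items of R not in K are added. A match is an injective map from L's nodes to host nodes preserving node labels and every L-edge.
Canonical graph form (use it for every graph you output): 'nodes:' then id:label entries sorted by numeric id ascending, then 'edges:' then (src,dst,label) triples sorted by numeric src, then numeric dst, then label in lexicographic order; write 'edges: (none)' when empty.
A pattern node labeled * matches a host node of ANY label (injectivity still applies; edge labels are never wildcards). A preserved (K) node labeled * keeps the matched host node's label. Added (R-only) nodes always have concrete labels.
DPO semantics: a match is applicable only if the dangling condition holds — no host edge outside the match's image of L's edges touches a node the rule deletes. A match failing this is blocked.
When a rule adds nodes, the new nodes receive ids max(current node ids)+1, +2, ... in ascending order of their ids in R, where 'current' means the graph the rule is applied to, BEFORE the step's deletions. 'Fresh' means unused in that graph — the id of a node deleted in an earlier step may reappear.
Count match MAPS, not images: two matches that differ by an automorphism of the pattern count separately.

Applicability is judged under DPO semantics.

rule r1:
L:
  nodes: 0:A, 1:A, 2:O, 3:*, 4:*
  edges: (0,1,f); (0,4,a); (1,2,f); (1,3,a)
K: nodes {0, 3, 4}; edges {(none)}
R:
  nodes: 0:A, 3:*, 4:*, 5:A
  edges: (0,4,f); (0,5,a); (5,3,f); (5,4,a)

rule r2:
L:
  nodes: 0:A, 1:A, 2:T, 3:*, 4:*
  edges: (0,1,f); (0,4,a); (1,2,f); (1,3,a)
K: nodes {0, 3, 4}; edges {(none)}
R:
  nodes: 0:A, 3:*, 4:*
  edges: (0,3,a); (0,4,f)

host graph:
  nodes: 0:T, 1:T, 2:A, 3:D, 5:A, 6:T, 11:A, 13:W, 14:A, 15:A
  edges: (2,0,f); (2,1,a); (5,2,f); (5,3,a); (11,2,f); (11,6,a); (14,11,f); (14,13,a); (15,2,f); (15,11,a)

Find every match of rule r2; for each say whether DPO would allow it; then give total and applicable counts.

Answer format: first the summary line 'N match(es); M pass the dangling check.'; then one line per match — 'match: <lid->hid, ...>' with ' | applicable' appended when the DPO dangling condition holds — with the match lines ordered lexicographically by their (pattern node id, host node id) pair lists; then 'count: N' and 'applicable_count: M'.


3 match(es); 0 pass the dangling check.
match: 0->5, 1->2, 2->0, 3->1, 4->3
match: 0->11, 1->2, 2->0, 3->1, 4->6
match: 0->15, 1->2, 2->0, 3->1, 4->11
count: 3
applicable_count: 0


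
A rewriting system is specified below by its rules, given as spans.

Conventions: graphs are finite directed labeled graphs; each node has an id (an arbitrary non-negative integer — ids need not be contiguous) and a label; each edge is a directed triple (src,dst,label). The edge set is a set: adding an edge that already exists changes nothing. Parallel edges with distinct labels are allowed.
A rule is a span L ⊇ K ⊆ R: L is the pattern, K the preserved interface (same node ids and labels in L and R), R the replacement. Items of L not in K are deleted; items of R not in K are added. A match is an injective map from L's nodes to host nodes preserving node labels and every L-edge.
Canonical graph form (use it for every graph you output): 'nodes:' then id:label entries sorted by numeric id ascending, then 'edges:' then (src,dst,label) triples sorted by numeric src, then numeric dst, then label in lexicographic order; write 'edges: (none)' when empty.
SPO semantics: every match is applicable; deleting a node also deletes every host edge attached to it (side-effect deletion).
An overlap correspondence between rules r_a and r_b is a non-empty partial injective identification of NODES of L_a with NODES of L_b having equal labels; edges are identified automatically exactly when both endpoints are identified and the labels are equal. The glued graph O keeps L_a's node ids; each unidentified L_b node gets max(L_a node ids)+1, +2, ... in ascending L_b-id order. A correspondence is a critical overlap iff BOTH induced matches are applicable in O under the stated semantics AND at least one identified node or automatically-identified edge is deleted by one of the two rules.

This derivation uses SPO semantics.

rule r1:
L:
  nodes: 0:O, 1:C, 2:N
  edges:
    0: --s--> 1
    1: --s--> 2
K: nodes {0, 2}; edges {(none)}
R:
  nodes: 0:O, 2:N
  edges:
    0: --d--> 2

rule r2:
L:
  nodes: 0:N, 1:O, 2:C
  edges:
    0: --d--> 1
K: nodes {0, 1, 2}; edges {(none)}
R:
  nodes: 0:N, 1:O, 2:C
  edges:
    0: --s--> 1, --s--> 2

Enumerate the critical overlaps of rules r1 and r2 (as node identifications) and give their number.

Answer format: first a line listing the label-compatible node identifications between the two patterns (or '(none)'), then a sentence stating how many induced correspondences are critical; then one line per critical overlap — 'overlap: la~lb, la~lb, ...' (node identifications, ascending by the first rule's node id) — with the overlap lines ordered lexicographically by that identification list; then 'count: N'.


label-compatible node identifications between L(r1) and L(r2): 0~1, 1~2, 2~0
4 of the induced correspondences are critical overlaps of r1 and r2.
overlap: 0~1, 1~2
overlap: 0~1, 1~2, 2~0
overlap: 1~2
overlap: 1~2, 2~0
count: 4


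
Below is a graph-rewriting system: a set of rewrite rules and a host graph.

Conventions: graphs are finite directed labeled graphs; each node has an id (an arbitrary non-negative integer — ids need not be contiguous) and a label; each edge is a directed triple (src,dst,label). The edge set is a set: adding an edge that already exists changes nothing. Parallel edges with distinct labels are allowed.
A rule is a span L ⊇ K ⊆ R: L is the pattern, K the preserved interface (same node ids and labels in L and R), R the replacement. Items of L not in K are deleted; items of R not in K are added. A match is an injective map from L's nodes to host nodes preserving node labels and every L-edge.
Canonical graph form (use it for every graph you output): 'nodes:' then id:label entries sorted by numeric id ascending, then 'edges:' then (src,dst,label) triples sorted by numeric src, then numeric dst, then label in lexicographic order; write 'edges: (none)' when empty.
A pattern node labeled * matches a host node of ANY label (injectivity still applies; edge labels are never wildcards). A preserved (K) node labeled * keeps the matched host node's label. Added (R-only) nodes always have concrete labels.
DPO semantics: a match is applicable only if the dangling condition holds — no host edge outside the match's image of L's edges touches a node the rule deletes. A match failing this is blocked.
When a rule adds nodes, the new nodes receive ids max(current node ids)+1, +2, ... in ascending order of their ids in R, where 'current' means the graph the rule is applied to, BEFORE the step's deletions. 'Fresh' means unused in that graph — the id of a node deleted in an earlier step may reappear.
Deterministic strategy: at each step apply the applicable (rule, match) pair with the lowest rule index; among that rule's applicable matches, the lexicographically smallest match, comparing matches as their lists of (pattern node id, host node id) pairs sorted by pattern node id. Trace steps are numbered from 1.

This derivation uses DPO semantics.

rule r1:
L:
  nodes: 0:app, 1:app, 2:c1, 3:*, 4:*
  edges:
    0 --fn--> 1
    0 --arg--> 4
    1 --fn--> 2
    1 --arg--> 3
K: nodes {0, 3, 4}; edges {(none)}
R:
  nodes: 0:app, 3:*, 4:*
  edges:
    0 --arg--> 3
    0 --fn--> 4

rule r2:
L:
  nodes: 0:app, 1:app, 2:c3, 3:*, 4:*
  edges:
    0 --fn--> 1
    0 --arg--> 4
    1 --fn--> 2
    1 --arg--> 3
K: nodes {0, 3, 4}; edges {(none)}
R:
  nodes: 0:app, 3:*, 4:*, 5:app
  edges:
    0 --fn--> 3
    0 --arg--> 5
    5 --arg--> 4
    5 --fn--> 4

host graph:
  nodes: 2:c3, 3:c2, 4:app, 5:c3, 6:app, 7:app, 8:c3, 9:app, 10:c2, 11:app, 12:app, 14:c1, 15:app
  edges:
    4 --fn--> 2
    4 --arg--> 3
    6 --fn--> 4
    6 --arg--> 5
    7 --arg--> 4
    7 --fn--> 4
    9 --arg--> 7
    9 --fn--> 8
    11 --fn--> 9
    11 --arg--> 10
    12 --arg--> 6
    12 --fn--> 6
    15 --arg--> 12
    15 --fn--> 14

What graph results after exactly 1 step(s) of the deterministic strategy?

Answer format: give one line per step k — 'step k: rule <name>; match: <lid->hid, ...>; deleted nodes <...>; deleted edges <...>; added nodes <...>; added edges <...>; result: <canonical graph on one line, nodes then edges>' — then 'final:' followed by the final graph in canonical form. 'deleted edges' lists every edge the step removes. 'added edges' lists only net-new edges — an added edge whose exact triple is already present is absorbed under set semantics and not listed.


step 1: rule r2; match: 0->11, 1->9, 2->8, 3->7, 4->10; deleted nodes 8, 9; deleted edges (9,7,arg); (9,8,fn); (11,9,fn); (11,10,arg); added nodes 16; added edges (11,7,fn); (11,16,arg); (16,10,arg); (16,10,fn); result: nodes: 2:c3, 3:c2, 4:app, 5:c3, 6:app, 7:app, 10:c2, 11:app, 12:app, 14:c1, 15:app, 16:app edges: (4,2,fn); (4,3,arg); (6,4,fn); (6,5,arg); (7,4,arg); (7,4,fn); (11,7,fn); (11,16,arg); (12,6,arg); (12,6,fn); (15,12,arg); (15,14,fn); (16,10,arg); (16,10,fn)
final:
nodes: 2:c3, 3:c2, 4:app, 5:c3, 6:app, 7:app, 10:c2, 11:app, 12:app, 14:c1, 15:app, 16:app
edges: (4,2,fn); (4,3,arg); (6,4,fn); (6,5,arg); (7,4,arg); (7,4,fn); (11,7,fn); (11,16,arg); (12,6,arg); (12,6,fn); (15,12,arg); (15,14,fn); (16,10,arg); (16,10,fn)


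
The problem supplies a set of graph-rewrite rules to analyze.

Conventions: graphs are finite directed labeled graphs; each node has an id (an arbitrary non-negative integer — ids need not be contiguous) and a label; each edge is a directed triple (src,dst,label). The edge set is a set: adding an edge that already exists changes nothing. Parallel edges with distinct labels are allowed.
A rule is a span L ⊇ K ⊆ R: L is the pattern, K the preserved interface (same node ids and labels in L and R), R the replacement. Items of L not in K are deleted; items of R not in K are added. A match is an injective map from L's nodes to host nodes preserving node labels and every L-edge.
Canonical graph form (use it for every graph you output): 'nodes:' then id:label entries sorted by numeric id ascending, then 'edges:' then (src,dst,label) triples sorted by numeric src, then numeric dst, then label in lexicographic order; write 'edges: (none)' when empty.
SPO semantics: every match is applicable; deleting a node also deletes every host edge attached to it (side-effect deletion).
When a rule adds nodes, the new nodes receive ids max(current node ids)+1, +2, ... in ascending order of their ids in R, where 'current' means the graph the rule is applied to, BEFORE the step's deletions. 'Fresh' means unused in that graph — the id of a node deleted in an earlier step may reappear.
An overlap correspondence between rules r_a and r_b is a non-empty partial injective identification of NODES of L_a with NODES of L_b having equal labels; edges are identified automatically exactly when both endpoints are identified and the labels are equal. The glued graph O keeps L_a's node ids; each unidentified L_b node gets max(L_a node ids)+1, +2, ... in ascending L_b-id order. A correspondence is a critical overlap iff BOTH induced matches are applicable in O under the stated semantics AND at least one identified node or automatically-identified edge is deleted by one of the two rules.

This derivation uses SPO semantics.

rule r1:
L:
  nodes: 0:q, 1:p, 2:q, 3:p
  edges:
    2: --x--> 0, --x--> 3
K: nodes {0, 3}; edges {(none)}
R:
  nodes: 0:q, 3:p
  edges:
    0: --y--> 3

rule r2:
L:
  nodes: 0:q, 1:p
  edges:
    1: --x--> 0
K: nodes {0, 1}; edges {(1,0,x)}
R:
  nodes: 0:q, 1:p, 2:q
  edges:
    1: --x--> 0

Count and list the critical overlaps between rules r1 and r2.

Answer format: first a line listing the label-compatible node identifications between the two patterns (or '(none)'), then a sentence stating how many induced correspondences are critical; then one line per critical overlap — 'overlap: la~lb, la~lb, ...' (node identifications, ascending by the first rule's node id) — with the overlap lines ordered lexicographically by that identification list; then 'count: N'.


label-compatible node identifications between L(r1) and L(r2): 0~0, 1~1, 2~0, 3~1
5 of the induced correspondences are critical overlaps of r1 and r2.
overlap: 0~0, 1~1
overlap: 1~1
overlap: 1~1, 2~0
overlap: 2~0
overlap: 2~0, 3~1
count: 5


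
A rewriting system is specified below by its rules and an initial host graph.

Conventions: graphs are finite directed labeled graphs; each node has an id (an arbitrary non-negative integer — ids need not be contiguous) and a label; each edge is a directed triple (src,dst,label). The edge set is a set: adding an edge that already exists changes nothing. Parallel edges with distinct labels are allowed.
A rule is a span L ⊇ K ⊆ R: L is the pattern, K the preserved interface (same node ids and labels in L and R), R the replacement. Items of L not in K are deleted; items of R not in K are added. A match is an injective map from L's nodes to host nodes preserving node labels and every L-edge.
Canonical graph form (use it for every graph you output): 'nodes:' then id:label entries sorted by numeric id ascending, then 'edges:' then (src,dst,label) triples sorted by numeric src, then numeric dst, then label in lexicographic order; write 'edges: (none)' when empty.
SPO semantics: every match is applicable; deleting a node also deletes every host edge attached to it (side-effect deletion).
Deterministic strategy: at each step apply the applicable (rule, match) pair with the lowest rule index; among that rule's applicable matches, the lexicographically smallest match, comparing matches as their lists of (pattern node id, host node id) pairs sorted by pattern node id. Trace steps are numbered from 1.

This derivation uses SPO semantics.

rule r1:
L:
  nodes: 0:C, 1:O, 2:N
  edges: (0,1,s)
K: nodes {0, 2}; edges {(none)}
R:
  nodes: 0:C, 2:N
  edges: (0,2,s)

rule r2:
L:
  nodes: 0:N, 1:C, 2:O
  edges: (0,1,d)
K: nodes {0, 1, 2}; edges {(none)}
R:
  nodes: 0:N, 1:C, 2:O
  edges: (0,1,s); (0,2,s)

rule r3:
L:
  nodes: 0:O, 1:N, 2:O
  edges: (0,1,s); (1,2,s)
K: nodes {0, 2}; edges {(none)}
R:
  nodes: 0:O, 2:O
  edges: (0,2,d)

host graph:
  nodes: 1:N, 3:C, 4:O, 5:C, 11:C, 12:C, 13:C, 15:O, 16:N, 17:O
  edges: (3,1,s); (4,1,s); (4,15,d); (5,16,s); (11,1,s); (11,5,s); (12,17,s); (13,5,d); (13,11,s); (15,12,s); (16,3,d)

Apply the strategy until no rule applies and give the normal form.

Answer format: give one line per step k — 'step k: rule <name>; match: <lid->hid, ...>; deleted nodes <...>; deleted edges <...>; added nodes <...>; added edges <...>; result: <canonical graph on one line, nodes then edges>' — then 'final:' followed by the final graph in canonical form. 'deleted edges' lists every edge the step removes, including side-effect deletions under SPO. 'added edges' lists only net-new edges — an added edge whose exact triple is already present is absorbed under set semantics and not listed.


step 1: rule r1; match: 0->12, 1->17, 2->1; deleted nodes 17; deleted edges (12,17,s); added nodes (none); added edges (12,1,s); result: nodes: 1:N, 3:C, 4:O, 5:C, 11:C, 12:C, 13:C, 15:O, 16:N edges: (3,1,s); (4,1,s); (4,15,d); (5,16,s); (11,1,s); (11,5,s); (12,1,s); (13,5,d); (13,11,s); (15,12,s); (16,3,d)
step 2: rule r2; match: 0->16, 1->3, 2->4; deleted nodes (none); deleted edges (16,3,d); added nodes (none); added edges (16,3,s); (16,4,s); result: nodes: 1:N, 3:C, 4:O, 5:C, 11:C, 12:C, 13:C, 15:O, 16:N edges: (3,1,s); (4,1,s); (4,15,d); (5,16,s); (11,1,s); (11,5,s); (12,1,s); (13,5,d); (13,11,s); (15,12,s); (16,3,s); (16,4,s)
final:
nodes: 1:N, 3:C, 4:O, 5:C, 11:C, 12:C, 13:C, 15:O, 16:N
edges: (3,1,s); (4,1,s); (4,15,d); (5,16,s); (11,1,s); (11,5,s); (12,1,s); (13,5,d); (13,11,s); (15,12,s); (16,3,s); (16,4,s)


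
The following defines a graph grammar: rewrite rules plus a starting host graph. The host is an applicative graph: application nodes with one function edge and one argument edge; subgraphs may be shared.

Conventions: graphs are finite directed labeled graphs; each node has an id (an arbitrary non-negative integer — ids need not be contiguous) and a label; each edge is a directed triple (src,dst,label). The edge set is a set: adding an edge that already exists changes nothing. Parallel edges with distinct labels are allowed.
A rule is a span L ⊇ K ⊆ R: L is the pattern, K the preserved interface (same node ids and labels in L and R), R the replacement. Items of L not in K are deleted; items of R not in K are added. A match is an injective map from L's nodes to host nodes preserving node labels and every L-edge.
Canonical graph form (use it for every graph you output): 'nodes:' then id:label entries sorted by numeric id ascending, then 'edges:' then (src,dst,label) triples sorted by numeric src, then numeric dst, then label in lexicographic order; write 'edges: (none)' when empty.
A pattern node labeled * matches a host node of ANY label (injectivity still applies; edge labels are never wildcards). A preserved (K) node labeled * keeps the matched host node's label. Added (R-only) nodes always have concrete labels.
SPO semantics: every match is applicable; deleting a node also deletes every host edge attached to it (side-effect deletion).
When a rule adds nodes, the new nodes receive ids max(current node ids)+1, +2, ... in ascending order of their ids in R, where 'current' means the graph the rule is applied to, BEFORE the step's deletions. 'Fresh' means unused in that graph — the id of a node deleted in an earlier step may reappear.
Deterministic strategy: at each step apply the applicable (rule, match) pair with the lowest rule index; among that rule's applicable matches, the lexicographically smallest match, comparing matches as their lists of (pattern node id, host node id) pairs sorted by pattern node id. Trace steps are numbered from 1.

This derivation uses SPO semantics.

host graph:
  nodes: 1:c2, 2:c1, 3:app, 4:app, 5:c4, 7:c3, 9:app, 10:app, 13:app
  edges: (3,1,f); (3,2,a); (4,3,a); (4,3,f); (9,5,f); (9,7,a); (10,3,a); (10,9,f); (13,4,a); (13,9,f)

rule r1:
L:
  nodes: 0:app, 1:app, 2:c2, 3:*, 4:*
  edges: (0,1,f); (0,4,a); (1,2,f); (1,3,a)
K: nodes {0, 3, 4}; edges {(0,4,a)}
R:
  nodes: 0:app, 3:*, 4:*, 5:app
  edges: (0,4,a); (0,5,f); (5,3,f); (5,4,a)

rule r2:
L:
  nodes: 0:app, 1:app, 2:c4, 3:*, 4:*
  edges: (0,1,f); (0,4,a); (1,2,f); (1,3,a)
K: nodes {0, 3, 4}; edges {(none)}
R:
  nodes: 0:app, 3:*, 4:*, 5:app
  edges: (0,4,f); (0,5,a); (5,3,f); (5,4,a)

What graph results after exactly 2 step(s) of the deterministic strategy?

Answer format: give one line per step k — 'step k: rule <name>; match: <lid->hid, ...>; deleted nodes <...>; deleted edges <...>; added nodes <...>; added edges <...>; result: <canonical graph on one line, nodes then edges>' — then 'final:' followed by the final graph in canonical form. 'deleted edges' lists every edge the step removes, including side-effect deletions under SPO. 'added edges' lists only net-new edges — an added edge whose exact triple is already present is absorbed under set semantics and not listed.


step 1: rule r2; match: 0->10, 1->9, 2->5, 3->7, 4->3; deleted nodes 5, 9; deleted edges (9,5,f); (9,7,a); (10,3,a); (10,9,f); (13,9,f); added nodes 14; added edges (10,3,f); (10,14,a); (14,3,a); (14,7,f); result: nodes: 1:c2, 2:c1, 3:app, 4:app, 7:c3, 10:app, 13:app, 14:app edges: (3,1,f); (3,2,a); (4,3,a); (4,3,f); (10,3,f); (10,14,a); (13,4,a); (14,3,a); (14,7,f)
step 2: rule r1; match: 0->10, 1->3, 2->1, 3->2, 4->14; deleted nodes 1, 3; deleted edges (3,1,f); (3,2,a); (4,3,a); (4,3,f); (10,3,f); (14,3,a); added nodes 15; added edges (10,15,f); (15,2,f); (15,14,a); result: nodes: 2:c1, 4:app, 7:c3, 10:app, 13:app, 14:app, 15:app edges: (10,14,a); (10,15,f); (13,4,a); (14,7,f); (15,2,f); (15,14,a)
final:
nodes: 2:c1, 4:app, 7:c3, 10:app, 13:app, 14:app, 15:app
edges: (10,14,a); (10,15,f); (13,4,a); (14,7,f); (15,2,f); (15,14,a)


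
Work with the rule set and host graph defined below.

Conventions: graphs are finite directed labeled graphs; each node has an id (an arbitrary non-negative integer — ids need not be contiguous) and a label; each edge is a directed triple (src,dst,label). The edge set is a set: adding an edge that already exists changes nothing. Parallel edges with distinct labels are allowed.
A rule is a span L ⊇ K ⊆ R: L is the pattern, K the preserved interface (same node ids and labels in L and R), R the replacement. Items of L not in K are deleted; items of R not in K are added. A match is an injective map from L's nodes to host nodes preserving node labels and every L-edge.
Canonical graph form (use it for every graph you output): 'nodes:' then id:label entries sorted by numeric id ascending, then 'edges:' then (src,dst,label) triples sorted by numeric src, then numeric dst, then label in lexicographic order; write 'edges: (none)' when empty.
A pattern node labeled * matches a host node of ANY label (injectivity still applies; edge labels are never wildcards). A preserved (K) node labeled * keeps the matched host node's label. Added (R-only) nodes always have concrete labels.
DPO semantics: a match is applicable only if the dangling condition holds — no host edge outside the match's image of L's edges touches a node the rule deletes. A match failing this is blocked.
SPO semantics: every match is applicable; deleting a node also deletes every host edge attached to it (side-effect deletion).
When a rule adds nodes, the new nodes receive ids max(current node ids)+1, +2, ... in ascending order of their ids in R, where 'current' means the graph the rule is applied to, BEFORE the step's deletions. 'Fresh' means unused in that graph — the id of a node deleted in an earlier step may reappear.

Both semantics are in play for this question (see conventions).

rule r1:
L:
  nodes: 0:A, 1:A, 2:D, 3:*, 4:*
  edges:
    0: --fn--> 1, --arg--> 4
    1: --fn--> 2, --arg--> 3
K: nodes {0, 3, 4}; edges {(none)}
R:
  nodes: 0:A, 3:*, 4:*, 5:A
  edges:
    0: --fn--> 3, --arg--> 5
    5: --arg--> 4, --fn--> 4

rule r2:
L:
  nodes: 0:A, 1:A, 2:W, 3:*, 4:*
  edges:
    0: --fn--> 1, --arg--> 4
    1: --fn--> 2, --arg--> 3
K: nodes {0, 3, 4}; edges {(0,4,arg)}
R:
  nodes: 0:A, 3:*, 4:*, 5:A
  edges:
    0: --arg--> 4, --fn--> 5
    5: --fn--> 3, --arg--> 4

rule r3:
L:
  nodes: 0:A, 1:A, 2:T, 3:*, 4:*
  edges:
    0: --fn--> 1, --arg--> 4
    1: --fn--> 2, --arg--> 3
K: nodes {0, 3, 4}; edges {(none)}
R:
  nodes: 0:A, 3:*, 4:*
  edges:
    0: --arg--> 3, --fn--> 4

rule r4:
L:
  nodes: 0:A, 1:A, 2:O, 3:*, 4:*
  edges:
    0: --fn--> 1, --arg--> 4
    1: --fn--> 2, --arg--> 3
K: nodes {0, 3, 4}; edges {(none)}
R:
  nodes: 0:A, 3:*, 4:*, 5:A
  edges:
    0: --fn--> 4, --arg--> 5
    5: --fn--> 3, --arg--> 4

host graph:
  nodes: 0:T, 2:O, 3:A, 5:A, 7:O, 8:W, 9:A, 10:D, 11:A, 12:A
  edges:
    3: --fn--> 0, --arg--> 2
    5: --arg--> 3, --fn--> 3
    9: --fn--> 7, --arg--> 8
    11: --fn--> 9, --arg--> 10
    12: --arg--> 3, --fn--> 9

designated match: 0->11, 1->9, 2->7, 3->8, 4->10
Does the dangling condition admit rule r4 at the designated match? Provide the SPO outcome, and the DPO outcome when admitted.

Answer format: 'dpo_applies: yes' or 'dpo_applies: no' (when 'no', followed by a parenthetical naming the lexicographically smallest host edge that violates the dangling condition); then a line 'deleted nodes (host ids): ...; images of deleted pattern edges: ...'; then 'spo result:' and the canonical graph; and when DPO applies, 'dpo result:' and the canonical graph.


dpo_applies: no
(the rule deletes node 9, which keeps host edge (12,9,fn) outside the match image — the dangling condition fails, DPO blocks; SPO proceeds and side-deletes such edges)
deleted nodes (host ids): 7, 9; images of deleted pattern edges: (9,7,fn); (9,8,arg); (11,9,fn); (11,10,arg)
spo result:
nodes: 0:T, 2:O, 3:A, 5:A, 8:W, 10:D, 11:A, 12:A, 13:A
edges: (3,0,fn); (3,2,arg); (5,3,arg); (5,3,fn); (11,10,fn); (11,13,arg); (12,3,arg); (13,8,fn); (13,10,arg)


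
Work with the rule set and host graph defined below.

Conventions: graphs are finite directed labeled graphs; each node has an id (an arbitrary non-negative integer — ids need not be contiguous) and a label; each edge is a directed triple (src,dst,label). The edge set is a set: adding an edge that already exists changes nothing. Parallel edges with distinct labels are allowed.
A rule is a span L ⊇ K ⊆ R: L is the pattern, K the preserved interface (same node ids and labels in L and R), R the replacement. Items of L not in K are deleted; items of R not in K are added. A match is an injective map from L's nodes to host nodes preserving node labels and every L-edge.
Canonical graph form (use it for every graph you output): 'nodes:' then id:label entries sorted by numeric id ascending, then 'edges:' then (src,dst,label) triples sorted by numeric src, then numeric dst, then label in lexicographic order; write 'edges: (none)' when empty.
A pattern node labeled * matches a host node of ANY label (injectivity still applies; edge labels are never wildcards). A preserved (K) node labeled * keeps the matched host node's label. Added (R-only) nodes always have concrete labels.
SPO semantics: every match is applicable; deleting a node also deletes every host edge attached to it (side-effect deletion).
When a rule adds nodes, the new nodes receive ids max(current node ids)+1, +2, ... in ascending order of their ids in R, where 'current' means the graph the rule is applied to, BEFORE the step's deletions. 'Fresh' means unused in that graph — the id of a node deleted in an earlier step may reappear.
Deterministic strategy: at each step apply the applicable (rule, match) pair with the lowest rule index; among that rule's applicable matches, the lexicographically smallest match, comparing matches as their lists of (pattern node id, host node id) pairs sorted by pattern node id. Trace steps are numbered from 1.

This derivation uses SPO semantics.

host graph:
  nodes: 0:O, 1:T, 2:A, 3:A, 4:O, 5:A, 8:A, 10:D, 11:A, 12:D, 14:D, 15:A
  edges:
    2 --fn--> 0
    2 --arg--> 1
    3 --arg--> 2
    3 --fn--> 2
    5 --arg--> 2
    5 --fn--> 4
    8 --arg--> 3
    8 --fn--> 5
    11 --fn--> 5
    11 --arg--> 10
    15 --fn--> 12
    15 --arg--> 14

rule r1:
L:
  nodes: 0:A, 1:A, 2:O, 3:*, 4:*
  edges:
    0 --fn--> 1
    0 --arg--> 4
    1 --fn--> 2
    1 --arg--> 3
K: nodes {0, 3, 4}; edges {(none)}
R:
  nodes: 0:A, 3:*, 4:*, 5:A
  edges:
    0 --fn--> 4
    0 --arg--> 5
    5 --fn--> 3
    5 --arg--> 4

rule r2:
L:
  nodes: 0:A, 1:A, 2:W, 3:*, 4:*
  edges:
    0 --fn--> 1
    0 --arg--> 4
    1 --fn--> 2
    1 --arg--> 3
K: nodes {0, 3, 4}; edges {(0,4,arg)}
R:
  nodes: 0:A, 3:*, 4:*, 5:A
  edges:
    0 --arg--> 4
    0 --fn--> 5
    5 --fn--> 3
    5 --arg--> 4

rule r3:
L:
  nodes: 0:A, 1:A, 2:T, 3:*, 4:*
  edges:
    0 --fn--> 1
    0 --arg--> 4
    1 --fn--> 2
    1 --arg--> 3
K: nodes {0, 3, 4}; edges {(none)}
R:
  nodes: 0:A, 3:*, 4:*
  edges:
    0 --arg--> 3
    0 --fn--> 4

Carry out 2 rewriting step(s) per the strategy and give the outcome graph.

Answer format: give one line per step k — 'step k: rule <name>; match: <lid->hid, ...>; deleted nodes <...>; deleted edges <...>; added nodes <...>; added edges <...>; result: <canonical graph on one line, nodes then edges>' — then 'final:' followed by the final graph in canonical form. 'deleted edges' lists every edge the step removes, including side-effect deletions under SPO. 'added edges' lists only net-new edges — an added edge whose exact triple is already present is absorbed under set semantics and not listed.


step 1: rule r1; match: 0->8, 1->5, 2->4, 3->2, 4->3; deleted nodes 4, 5; deleted edges (5,2,arg); (5,4,fn); (8,3,arg); (8,5,fn); (11,5,fn); added nodes 16; added edges (8,3,fn); (8,16,arg); (16,2,fn); (16,3,arg); result: nodes: 0:O, 1:T, 2:A, 3:A, 8:A, 10:D, 11:A, 12:D, 14:D, 15:A, 16:A edges: (2,0,fn); (2,1,arg); (3,2,arg); (3,2,fn); (8,3,fn); (8,16,arg); (11,10,arg); (15,12,fn); (15,14,arg); (16,2,fn); (16,3,arg)
step 2: rule r1; match: 0->16, 1->2, 2->0, 3->1, 4->3; deleted nodes 0, 2; deleted edges (2,0,fn); (2,1,arg); (3,2,arg); (3,2,fn); (16,2,fn); (16,3,arg); added nodes 17; added edges (16,3,fn); (16,17,arg); (17,1,fn); (17,3,arg); result: nodes: 1:T, 3:A, 8:A, 10:D, 11:A, 12:D, 14:D, 15:A, 16:A, 17:A edges: (8,3,fn); (8,16,arg); (11,10,arg); (15,12,fn); (15,14,arg); (16,3,fn); (16,17,arg); (17,1,fn); (17,3,arg)
final:
nodes: 1:T, 3:A, 8:A, 10:D, 11:A, 12:D, 14:D, 15:A, 16:A, 17:A
edges: (8,3,fn); (8,16,arg); (11,10,arg); (15,12,fn); (15,14,arg); (16,3,fn); (16,17,arg); (17,1,fn); (17,3,arg)


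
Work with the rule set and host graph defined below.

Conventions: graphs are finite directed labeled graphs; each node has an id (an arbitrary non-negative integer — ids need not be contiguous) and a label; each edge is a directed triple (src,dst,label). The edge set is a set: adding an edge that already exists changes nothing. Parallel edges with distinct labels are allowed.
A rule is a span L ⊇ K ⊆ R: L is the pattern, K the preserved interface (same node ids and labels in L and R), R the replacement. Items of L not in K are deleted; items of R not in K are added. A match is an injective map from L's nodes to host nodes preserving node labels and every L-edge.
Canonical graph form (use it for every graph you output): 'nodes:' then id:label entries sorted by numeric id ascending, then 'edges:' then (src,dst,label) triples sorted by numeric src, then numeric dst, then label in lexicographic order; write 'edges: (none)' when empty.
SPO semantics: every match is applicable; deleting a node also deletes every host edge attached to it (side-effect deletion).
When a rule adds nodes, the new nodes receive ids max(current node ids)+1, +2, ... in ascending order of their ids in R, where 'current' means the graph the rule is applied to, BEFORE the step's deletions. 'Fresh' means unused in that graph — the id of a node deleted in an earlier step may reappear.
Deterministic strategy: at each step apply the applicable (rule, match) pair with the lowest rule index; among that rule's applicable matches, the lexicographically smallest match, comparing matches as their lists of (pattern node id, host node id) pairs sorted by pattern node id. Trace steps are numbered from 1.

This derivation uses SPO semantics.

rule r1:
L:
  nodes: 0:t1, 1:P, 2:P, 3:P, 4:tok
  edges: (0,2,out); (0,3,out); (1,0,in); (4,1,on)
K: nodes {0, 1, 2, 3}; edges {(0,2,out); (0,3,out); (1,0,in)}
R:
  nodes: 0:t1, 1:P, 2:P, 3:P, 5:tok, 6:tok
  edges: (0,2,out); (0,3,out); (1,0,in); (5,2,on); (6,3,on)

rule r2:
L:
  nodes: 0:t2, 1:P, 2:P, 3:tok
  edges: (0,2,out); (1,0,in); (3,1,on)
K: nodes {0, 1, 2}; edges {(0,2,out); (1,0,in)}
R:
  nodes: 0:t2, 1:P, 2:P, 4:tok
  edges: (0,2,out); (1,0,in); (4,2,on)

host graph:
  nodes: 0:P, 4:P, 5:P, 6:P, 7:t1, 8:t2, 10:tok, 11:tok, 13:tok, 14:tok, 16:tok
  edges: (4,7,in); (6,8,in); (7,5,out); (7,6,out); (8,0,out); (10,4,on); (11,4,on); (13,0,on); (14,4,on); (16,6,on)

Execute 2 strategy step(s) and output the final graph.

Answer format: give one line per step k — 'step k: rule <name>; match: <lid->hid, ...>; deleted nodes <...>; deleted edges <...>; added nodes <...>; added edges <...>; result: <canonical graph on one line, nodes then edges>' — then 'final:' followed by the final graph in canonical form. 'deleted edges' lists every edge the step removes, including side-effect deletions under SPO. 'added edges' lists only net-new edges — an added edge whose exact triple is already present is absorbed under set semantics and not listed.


step 1: rule r1; match: 0->7, 1->4, 2->5, 3->6, 4->10; deleted nodes 10; deleted edges (10,4,on); added nodes 17, 18; added edges (17,5,on); (18,6,on); result: nodes: 0:P, 4:P, 5:P, 6:P, 7:t1, 8:t2, 11:tok, 13:tok, 14:tok, 16:tok, 17:tok, 18:tok edges: (4,7,in); (6,8,in); (7,5,out); (7,6,out); (8,0,out); (11,4,on); (13,0,on); (14,4,on); (16,6,on); (17,5,on); (18,6,on)
step 2: rule r1; match: 0->7, 1->4, 2->5, 3->6, 4->11; deleted nodes 11; deleted edges (11,4,on); added nodes 19, 20; added edges (19,5,on); (20,6,on); result: nodes: 0:P, 4:P, 5:P, 6:P, 7:t1, 8:t2, 13:tok, 14:tok, 16:tok, 17:tok, 18:tok, 19:tok, 20:tok edges: (4,7,in); (6,8,in); (7,5,out); (7,6,out); (8,0,out); (13,0,on); (14,4,on); (16,6,on); (17,5,on); (18,6,on); (19,5,on); (20,6,on)
final:
nodes: 0:P, 4:P, 5:P, 6:P, 7:t1, 8:t2, 13:tok, 14:tok, 16:tok, 17:tok, 18:tok, 19:tok, 20:tok
edges: (4,7,in); (6,8,in); (7,5,out); (7,6,out); (8,0,out); (13,0,on); (14,4,on); (16,6,on); (17,5,on); (18,6,on); (19,5,on); (20,6,on)


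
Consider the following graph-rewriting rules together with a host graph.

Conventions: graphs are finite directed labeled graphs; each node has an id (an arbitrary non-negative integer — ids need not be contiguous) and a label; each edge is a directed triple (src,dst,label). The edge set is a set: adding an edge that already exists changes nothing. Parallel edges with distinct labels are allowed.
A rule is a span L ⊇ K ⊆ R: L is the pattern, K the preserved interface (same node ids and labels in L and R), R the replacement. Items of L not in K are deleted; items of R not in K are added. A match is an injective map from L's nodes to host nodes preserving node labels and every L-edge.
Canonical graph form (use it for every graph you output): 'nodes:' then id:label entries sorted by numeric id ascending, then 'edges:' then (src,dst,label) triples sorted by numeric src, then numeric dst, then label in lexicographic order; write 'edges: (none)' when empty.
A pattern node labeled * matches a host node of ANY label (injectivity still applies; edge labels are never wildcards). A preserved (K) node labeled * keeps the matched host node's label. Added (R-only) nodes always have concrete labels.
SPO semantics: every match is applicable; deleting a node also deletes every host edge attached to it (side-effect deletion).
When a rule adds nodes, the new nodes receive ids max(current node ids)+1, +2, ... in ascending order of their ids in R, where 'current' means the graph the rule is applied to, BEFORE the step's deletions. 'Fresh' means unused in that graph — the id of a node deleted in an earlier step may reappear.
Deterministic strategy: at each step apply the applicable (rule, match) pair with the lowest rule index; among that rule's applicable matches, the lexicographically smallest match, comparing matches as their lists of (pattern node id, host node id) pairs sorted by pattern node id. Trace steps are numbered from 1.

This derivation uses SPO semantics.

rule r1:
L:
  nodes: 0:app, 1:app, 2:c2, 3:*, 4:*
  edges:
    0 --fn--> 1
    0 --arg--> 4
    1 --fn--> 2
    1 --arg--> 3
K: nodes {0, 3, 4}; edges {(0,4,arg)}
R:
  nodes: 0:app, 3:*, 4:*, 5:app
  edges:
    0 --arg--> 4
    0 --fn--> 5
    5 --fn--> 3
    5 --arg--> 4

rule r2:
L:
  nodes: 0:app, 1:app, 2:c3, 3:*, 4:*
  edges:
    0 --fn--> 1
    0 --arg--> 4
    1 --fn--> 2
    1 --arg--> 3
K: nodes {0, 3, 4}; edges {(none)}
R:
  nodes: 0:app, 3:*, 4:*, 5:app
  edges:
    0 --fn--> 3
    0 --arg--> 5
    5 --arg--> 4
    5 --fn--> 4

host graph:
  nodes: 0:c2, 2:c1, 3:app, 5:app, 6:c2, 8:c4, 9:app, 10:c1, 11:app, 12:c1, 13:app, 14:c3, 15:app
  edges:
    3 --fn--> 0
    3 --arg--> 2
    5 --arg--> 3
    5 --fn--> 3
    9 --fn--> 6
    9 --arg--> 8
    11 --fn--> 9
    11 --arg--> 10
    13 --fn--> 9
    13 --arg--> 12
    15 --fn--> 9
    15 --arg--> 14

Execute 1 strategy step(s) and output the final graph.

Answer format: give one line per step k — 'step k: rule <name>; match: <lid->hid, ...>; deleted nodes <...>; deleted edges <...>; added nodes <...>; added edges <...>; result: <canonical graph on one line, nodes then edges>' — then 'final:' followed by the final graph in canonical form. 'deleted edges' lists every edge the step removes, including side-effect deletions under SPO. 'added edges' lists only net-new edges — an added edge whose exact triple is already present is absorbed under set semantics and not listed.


step 1: rule r1; match: 0->11, 1->9, 2->6, 3->8, 4->10; deleted nodes 6, 9; deleted edges (9,6,fn); (9,8,arg); (11,9,fn); (13,9,fn); (15,9,fn); added nodes 16; added edges (11,16,fn); (16,8,fn); (16,10,arg); result: nodes: 0:c2, 2:c1, 3:app, 5:app, 8:c4, 10:c1, 11:app, 12:c1, 13:app, 14:c3, 15:app, 16:app edges: (3,0,fn); (3,2,arg); (5,3,arg); (5,3,fn); (11,10,arg); (11,16,fn); (13,12,arg); (15,14,arg); (16,8,fn); (16,10,arg)
final:
nodes: 0:c2, 2:c1, 3:app, 5:app, 8:c4, 10:c1, 11:app, 12:c1, 13:app, 14:c3, 15:app, 16:app
edges: (3,0,fn); (3,2,arg); (5,3,arg); (5,3,fn); (11,10,arg); (11,16,fn); (13,12,arg); (15,14,arg); (16,8,fn); (16,10,arg)


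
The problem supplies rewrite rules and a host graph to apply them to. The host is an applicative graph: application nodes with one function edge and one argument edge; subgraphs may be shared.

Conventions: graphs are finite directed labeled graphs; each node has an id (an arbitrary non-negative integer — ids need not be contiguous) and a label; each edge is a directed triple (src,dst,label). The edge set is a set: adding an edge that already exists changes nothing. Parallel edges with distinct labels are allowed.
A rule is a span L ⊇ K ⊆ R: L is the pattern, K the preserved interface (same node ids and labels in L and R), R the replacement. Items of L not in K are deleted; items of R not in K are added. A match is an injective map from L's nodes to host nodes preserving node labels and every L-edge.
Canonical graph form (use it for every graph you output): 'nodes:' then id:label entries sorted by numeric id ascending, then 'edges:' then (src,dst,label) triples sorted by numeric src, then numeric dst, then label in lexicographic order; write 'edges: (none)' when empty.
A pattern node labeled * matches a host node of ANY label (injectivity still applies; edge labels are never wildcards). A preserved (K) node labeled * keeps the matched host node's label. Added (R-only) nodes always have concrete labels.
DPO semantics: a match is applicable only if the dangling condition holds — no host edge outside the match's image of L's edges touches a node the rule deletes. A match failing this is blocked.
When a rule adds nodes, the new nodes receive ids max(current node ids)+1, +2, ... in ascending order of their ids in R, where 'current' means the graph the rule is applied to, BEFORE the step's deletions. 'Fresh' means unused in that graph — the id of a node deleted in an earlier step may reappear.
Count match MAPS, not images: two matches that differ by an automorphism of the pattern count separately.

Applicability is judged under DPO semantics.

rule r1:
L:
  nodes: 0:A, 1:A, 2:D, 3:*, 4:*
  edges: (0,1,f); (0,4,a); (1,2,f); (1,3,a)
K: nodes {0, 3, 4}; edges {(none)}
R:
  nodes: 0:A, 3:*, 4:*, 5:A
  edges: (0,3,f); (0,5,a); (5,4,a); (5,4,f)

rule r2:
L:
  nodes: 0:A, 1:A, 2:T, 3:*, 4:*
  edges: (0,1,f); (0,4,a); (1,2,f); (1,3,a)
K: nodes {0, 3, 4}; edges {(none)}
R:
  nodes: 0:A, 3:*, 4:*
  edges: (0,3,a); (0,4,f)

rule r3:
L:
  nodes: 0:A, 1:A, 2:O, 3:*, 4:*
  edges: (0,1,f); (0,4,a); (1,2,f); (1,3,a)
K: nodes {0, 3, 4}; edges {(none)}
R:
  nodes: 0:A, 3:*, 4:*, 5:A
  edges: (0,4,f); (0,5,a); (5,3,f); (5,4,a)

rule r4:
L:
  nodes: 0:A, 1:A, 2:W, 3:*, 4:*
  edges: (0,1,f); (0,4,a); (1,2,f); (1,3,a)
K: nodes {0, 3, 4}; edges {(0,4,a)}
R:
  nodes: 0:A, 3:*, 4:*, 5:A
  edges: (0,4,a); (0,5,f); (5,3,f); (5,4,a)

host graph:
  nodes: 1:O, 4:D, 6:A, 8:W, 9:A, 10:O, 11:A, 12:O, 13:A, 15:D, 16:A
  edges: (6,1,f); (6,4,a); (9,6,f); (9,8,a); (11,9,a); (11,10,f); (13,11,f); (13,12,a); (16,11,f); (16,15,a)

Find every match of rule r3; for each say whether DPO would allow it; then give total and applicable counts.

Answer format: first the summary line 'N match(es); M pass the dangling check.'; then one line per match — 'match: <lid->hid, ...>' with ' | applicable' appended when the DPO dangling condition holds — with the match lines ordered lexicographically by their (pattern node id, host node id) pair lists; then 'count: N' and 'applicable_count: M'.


3 match(es); 1 pass the dangling check.
match: 0->9, 1->6, 2->1, 3->4, 4->8 | applicable
match: 0->13, 1->11, 2->10, 3->9, 4->12
match: 0->16, 1->11, 2->10, 3->9, 4->15
count: 3
applicable_count: 1
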